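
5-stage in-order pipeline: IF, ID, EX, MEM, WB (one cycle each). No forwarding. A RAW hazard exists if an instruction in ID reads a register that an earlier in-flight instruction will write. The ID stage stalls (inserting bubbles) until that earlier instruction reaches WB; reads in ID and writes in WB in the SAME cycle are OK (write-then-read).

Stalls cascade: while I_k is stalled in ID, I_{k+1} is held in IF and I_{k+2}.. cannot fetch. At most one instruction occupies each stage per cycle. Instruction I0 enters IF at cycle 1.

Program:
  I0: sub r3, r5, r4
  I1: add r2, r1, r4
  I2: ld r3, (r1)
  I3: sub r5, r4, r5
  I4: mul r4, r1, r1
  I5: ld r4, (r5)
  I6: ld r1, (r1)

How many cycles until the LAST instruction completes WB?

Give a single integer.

Answer: 12

Derivation:
I0 sub r3 <- r5,r4: IF@1 ID@2 stall=0 (-) EX@3 MEM@4 WB@5
I1 add r2 <- r1,r4: IF@2 ID@3 stall=0 (-) EX@4 MEM@5 WB@6
I2 ld r3 <- r1: IF@3 ID@4 stall=0 (-) EX@5 MEM@6 WB@7
I3 sub r5 <- r4,r5: IF@4 ID@5 stall=0 (-) EX@6 MEM@7 WB@8
I4 mul r4 <- r1,r1: IF@5 ID@6 stall=0 (-) EX@7 MEM@8 WB@9
I5 ld r4 <- r5: IF@6 ID@7 stall=1 (RAW on I3.r5 (WB@8)) EX@9 MEM@10 WB@11
I6 ld r1 <- r1: IF@7 ID@9 stall=0 (-) EX@10 MEM@11 WB@12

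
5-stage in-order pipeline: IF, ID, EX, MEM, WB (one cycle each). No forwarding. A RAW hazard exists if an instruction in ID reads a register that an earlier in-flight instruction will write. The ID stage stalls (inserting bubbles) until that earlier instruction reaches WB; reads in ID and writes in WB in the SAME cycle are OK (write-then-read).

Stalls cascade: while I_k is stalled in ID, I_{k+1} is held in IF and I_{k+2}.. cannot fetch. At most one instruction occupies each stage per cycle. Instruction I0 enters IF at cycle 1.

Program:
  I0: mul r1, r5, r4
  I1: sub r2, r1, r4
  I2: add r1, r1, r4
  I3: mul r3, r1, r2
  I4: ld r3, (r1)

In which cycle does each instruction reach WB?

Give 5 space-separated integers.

Answer: 5 8 9 12 13

Derivation:
I0 mul r1 <- r5,r4: IF@1 ID@2 stall=0 (-) EX@3 MEM@4 WB@5
I1 sub r2 <- r1,r4: IF@2 ID@3 stall=2 (RAW on I0.r1 (WB@5)) EX@6 MEM@7 WB@8
I2 add r1 <- r1,r4: IF@3 ID@6 stall=0 (-) EX@7 MEM@8 WB@9
I3 mul r3 <- r1,r2: IF@6 ID@7 stall=2 (RAW on I2.r1 (WB@9)) EX@10 MEM@11 WB@12
I4 ld r3 <- r1: IF@7 ID@10 stall=0 (-) EX@11 MEM@12 WB@13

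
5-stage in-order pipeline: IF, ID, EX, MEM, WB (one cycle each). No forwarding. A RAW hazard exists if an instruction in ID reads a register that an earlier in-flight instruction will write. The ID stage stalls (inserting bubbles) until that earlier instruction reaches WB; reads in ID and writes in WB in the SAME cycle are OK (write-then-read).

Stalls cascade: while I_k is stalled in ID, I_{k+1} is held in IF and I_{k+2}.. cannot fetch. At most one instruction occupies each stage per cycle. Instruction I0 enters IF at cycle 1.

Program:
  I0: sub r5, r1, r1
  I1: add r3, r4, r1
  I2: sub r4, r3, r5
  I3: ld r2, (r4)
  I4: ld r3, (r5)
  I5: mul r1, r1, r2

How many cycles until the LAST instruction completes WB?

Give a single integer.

I0 sub r5 <- r1,r1: IF@1 ID@2 stall=0 (-) EX@3 MEM@4 WB@5
I1 add r3 <- r4,r1: IF@2 ID@3 stall=0 (-) EX@4 MEM@5 WB@6
I2 sub r4 <- r3,r5: IF@3 ID@4 stall=2 (RAW on I1.r3 (WB@6)) EX@7 MEM@8 WB@9
I3 ld r2 <- r4: IF@4 ID@7 stall=2 (RAW on I2.r4 (WB@9)) EX@10 MEM@11 WB@12
I4 ld r3 <- r5: IF@7 ID@10 stall=0 (-) EX@11 MEM@12 WB@13
I5 mul r1 <- r1,r2: IF@10 ID@11 stall=1 (RAW on I3.r2 (WB@12)) EX@13 MEM@14 WB@15

Answer: 15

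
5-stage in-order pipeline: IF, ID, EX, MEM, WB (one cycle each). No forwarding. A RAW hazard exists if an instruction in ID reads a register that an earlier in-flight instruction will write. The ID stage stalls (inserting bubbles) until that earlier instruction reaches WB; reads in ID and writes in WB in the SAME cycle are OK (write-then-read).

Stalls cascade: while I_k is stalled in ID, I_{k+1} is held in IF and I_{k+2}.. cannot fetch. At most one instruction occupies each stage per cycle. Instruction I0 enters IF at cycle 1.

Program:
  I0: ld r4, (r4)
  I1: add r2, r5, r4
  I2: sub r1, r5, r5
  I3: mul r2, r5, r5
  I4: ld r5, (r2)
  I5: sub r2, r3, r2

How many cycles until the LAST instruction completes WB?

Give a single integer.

Answer: 14

Derivation:
I0 ld r4 <- r4: IF@1 ID@2 stall=0 (-) EX@3 MEM@4 WB@5
I1 add r2 <- r5,r4: IF@2 ID@3 stall=2 (RAW on I0.r4 (WB@5)) EX@6 MEM@7 WB@8
I2 sub r1 <- r5,r5: IF@3 ID@6 stall=0 (-) EX@7 MEM@8 WB@9
I3 mul r2 <- r5,r5: IF@6 ID@7 stall=0 (-) EX@8 MEM@9 WB@10
I4 ld r5 <- r2: IF@7 ID@8 stall=2 (RAW on I3.r2 (WB@10)) EX@11 MEM@12 WB@13
I5 sub r2 <- r3,r2: IF@8 ID@11 stall=0 (-) EX@12 MEM@13 WB@14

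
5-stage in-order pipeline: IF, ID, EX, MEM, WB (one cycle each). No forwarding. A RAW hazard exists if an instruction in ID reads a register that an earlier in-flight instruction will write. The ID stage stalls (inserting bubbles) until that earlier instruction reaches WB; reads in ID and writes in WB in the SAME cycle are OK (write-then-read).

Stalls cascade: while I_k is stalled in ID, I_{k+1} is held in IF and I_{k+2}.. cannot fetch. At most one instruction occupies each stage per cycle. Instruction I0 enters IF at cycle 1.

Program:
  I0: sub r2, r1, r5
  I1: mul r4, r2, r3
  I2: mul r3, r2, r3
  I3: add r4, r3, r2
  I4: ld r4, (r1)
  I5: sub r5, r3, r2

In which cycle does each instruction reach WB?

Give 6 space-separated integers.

Answer: 5 8 9 12 13 14

Derivation:
I0 sub r2 <- r1,r5: IF@1 ID@2 stall=0 (-) EX@3 MEM@4 WB@5
I1 mul r4 <- r2,r3: IF@2 ID@3 stall=2 (RAW on I0.r2 (WB@5)) EX@6 MEM@7 WB@8
I2 mul r3 <- r2,r3: IF@3 ID@6 stall=0 (-) EX@7 MEM@8 WB@9
I3 add r4 <- r3,r2: IF@6 ID@7 stall=2 (RAW on I2.r3 (WB@9)) EX@10 MEM@11 WB@12
I4 ld r4 <- r1: IF@7 ID@10 stall=0 (-) EX@11 MEM@12 WB@13
I5 sub r5 <- r3,r2: IF@10 ID@11 stall=0 (-) EX@12 MEM@13 WB@14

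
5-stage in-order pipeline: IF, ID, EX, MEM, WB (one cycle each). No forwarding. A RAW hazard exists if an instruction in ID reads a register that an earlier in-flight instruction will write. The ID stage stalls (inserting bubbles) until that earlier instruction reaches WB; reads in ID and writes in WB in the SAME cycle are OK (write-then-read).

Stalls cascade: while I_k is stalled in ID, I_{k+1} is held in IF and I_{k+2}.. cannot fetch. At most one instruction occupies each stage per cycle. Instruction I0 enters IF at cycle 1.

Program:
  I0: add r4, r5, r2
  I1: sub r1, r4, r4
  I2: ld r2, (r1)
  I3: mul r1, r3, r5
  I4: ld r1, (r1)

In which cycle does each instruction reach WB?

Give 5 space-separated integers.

Answer: 5 8 11 12 15

Derivation:
I0 add r4 <- r5,r2: IF@1 ID@2 stall=0 (-) EX@3 MEM@4 WB@5
I1 sub r1 <- r4,r4: IF@2 ID@3 stall=2 (RAW on I0.r4 (WB@5)) EX@6 MEM@7 WB@8
I2 ld r2 <- r1: IF@3 ID@6 stall=2 (RAW on I1.r1 (WB@8)) EX@9 MEM@10 WB@11
I3 mul r1 <- r3,r5: IF@6 ID@9 stall=0 (-) EX@10 MEM@11 WB@12
I4 ld r1 <- r1: IF@9 ID@10 stall=2 (RAW on I3.r1 (WB@12)) EX@13 MEM@14 WB@15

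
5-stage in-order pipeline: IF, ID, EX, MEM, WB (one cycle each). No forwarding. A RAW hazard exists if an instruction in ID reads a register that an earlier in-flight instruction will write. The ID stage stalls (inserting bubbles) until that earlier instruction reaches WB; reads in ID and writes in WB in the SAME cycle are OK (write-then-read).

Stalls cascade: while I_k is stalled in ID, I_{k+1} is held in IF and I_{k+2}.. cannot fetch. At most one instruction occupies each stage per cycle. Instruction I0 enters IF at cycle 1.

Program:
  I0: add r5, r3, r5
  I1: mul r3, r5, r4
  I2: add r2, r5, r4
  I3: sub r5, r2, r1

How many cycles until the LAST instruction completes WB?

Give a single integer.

I0 add r5 <- r3,r5: IF@1 ID@2 stall=0 (-) EX@3 MEM@4 WB@5
I1 mul r3 <- r5,r4: IF@2 ID@3 stall=2 (RAW on I0.r5 (WB@5)) EX@6 MEM@7 WB@8
I2 add r2 <- r5,r4: IF@3 ID@6 stall=0 (-) EX@7 MEM@8 WB@9
I3 sub r5 <- r2,r1: IF@6 ID@7 stall=2 (RAW on I2.r2 (WB@9)) EX@10 MEM@11 WB@12

Answer: 12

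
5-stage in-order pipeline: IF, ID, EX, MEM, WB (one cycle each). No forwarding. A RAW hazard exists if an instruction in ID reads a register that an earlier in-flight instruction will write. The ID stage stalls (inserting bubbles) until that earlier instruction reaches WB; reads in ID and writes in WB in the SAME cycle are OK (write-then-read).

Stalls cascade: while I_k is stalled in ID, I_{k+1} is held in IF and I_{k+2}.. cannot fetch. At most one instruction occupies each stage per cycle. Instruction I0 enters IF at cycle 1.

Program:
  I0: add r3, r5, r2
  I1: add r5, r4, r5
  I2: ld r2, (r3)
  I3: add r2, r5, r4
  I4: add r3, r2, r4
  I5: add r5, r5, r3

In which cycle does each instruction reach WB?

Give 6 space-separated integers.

I0 add r3 <- r5,r2: IF@1 ID@2 stall=0 (-) EX@3 MEM@4 WB@5
I1 add r5 <- r4,r5: IF@2 ID@3 stall=0 (-) EX@4 MEM@5 WB@6
I2 ld r2 <- r3: IF@3 ID@4 stall=1 (RAW on I0.r3 (WB@5)) EX@6 MEM@7 WB@8
I3 add r2 <- r5,r4: IF@4 ID@6 stall=0 (-) EX@7 MEM@8 WB@9
I4 add r3 <- r2,r4: IF@6 ID@7 stall=2 (RAW on I3.r2 (WB@9)) EX@10 MEM@11 WB@12
I5 add r5 <- r5,r3: IF@7 ID@10 stall=2 (RAW on I4.r3 (WB@12)) EX@13 MEM@14 WB@15

Answer: 5 6 8 9 12 15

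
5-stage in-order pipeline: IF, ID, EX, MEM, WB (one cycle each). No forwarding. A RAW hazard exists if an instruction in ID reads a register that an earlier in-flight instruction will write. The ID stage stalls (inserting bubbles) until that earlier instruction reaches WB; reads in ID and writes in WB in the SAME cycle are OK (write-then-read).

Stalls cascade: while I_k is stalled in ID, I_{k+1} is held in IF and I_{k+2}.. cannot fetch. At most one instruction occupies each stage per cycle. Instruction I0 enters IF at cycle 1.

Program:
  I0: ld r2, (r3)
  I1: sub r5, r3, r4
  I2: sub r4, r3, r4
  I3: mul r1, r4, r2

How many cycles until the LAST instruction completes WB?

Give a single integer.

Answer: 10

Derivation:
I0 ld r2 <- r3: IF@1 ID@2 stall=0 (-) EX@3 MEM@4 WB@5
I1 sub r5 <- r3,r4: IF@2 ID@3 stall=0 (-) EX@4 MEM@5 WB@6
I2 sub r4 <- r3,r4: IF@3 ID@4 stall=0 (-) EX@5 MEM@6 WB@7
I3 mul r1 <- r4,r2: IF@4 ID@5 stall=2 (RAW on I2.r4 (WB@7)) EX@8 MEM@9 WB@10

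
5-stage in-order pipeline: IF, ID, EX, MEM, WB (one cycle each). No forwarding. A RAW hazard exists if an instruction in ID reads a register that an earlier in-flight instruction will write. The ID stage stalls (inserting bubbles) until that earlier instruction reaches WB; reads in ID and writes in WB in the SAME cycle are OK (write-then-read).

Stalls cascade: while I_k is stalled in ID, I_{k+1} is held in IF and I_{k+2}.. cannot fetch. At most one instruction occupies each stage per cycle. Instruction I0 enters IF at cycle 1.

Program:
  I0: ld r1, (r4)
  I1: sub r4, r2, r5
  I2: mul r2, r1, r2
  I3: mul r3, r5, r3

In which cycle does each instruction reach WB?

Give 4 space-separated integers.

Answer: 5 6 8 9

Derivation:
I0 ld r1 <- r4: IF@1 ID@2 stall=0 (-) EX@3 MEM@4 WB@5
I1 sub r4 <- r2,r5: IF@2 ID@3 stall=0 (-) EX@4 MEM@5 WB@6
I2 mul r2 <- r1,r2: IF@3 ID@4 stall=1 (RAW on I0.r1 (WB@5)) EX@6 MEM@7 WB@8
I3 mul r3 <- r5,r3: IF@4 ID@6 stall=0 (-) EX@7 MEM@8 WB@9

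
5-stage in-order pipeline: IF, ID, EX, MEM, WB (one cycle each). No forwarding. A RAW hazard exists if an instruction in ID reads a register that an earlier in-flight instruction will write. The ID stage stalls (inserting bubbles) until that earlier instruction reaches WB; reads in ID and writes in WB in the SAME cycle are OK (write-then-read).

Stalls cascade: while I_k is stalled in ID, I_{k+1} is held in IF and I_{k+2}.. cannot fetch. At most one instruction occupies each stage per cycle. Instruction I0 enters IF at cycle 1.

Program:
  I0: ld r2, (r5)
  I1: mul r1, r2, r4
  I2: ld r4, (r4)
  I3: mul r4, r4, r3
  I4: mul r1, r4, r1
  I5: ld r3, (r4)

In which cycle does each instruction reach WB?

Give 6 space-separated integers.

Answer: 5 8 9 12 15 16

Derivation:
I0 ld r2 <- r5: IF@1 ID@2 stall=0 (-) EX@3 MEM@4 WB@5
I1 mul r1 <- r2,r4: IF@2 ID@3 stall=2 (RAW on I0.r2 (WB@5)) EX@6 MEM@7 WB@8
I2 ld r4 <- r4: IF@3 ID@6 stall=0 (-) EX@7 MEM@8 WB@9
I3 mul r4 <- r4,r3: IF@6 ID@7 stall=2 (RAW on I2.r4 (WB@9)) EX@10 MEM@11 WB@12
I4 mul r1 <- r4,r1: IF@7 ID@10 stall=2 (RAW on I3.r4 (WB@12)) EX@13 MEM@14 WB@15
I5 ld r3 <- r4: IF@10 ID@13 stall=0 (-) EX@14 MEM@15 WB@16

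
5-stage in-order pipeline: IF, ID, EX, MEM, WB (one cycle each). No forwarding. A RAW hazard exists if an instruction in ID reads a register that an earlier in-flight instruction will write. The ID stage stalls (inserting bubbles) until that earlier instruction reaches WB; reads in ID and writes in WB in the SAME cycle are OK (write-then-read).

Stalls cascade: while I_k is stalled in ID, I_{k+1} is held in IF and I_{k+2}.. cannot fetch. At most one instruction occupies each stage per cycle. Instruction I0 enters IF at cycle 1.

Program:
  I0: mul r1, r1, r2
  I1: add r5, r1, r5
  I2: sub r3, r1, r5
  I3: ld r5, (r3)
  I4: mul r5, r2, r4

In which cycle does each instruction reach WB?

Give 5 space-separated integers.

Answer: 5 8 11 14 15

Derivation:
I0 mul r1 <- r1,r2: IF@1 ID@2 stall=0 (-) EX@3 MEM@4 WB@5
I1 add r5 <- r1,r5: IF@2 ID@3 stall=2 (RAW on I0.r1 (WB@5)) EX@6 MEM@7 WB@8
I2 sub r3 <- r1,r5: IF@3 ID@6 stall=2 (RAW on I1.r5 (WB@8)) EX@9 MEM@10 WB@11
I3 ld r5 <- r3: IF@6 ID@9 stall=2 (RAW on I2.r3 (WB@11)) EX@12 MEM@13 WB@14
I4 mul r5 <- r2,r4: IF@9 ID@12 stall=0 (-) EX@13 MEM@14 WB@15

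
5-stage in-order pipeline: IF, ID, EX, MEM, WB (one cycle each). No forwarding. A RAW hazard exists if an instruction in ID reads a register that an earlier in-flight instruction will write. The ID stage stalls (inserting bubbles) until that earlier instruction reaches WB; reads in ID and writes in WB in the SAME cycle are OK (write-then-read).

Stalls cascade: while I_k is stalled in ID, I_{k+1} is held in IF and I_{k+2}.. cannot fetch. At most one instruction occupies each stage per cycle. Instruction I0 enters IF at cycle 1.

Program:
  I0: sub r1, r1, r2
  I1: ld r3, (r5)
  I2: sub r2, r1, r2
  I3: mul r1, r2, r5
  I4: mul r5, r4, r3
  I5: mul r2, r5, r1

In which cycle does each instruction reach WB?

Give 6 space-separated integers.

I0 sub r1 <- r1,r2: IF@1 ID@2 stall=0 (-) EX@3 MEM@4 WB@5
I1 ld r3 <- r5: IF@2 ID@3 stall=0 (-) EX@4 MEM@5 WB@6
I2 sub r2 <- r1,r2: IF@3 ID@4 stall=1 (RAW on I0.r1 (WB@5)) EX@6 MEM@7 WB@8
I3 mul r1 <- r2,r5: IF@4 ID@6 stall=2 (RAW on I2.r2 (WB@8)) EX@9 MEM@10 WB@11
I4 mul r5 <- r4,r3: IF@6 ID@9 stall=0 (-) EX@10 MEM@11 WB@12
I5 mul r2 <- r5,r1: IF@9 ID@10 stall=2 (RAW on I4.r5 (WB@12)) EX@13 MEM@14 WB@15

Answer: 5 6 8 11 12 15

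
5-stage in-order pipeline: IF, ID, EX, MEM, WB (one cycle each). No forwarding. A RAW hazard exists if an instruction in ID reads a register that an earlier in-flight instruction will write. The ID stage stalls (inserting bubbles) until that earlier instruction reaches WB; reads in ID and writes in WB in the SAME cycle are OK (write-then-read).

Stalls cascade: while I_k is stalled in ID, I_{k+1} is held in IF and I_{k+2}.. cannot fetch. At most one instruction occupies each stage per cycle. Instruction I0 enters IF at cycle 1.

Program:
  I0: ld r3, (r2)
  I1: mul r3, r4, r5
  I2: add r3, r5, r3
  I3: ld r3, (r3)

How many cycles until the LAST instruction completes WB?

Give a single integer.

I0 ld r3 <- r2: IF@1 ID@2 stall=0 (-) EX@3 MEM@4 WB@5
I1 mul r3 <- r4,r5: IF@2 ID@3 stall=0 (-) EX@4 MEM@5 WB@6
I2 add r3 <- r5,r3: IF@3 ID@4 stall=2 (RAW on I1.r3 (WB@6)) EX@7 MEM@8 WB@9
I3 ld r3 <- r3: IF@4 ID@7 stall=2 (RAW on I2.r3 (WB@9)) EX@10 MEM@11 WB@12

Answer: 12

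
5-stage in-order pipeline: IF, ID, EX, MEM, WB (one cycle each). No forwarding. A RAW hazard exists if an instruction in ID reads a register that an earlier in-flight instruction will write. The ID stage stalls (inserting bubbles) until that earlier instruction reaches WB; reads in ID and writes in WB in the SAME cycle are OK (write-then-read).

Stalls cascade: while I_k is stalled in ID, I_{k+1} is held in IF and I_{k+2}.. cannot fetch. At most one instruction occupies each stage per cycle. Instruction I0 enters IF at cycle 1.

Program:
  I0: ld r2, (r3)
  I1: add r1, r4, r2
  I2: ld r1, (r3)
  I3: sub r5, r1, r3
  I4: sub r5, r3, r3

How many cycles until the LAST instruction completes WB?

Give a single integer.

Answer: 13

Derivation:
I0 ld r2 <- r3: IF@1 ID@2 stall=0 (-) EX@3 MEM@4 WB@5
I1 add r1 <- r4,r2: IF@2 ID@3 stall=2 (RAW on I0.r2 (WB@5)) EX@6 MEM@7 WB@8
I2 ld r1 <- r3: IF@3 ID@6 stall=0 (-) EX@7 MEM@8 WB@9
I3 sub r5 <- r1,r3: IF@6 ID@7 stall=2 (RAW on I2.r1 (WB@9)) EX@10 MEM@11 WB@12
I4 sub r5 <- r3,r3: IF@7 ID@10 stall=0 (-) EX@11 MEM@12 WB@13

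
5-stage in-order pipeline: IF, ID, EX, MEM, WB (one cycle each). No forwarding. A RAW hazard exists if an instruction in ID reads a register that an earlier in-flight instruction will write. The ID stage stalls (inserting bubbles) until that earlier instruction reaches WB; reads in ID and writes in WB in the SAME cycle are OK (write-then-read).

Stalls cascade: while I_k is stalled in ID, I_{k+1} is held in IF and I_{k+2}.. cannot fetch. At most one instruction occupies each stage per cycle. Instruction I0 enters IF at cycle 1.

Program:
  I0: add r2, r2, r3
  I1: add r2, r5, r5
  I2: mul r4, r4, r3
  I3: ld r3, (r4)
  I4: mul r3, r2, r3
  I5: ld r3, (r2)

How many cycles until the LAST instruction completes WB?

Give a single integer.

Answer: 14

Derivation:
I0 add r2 <- r2,r3: IF@1 ID@2 stall=0 (-) EX@3 MEM@4 WB@5
I1 add r2 <- r5,r5: IF@2 ID@3 stall=0 (-) EX@4 MEM@5 WB@6
I2 mul r4 <- r4,r3: IF@3 ID@4 stall=0 (-) EX@5 MEM@6 WB@7
I3 ld r3 <- r4: IF@4 ID@5 stall=2 (RAW on I2.r4 (WB@7)) EX@8 MEM@9 WB@10
I4 mul r3 <- r2,r3: IF@5 ID@8 stall=2 (RAW on I3.r3 (WB@10)) EX@11 MEM@12 WB@13
I5 ld r3 <- r2: IF@8 ID@11 stall=0 (-) EX@12 MEM@13 WB@14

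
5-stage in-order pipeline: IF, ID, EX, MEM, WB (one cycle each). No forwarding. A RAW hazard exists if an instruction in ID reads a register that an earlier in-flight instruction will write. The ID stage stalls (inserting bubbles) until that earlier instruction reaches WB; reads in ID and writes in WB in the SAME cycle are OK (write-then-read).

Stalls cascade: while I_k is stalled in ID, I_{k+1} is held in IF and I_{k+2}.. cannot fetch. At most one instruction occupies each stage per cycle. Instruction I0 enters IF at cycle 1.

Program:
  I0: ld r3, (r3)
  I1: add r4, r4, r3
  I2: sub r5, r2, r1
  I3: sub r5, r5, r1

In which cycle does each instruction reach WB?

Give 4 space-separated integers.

Answer: 5 8 9 12

Derivation:
I0 ld r3 <- r3: IF@1 ID@2 stall=0 (-) EX@3 MEM@4 WB@5
I1 add r4 <- r4,r3: IF@2 ID@3 stall=2 (RAW on I0.r3 (WB@5)) EX@6 MEM@7 WB@8
I2 sub r5 <- r2,r1: IF@3 ID@6 stall=0 (-) EX@7 MEM@8 WB@9
I3 sub r5 <- r5,r1: IF@6 ID@7 stall=2 (RAW on I2.r5 (WB@9)) EX@10 MEM@11 WB@12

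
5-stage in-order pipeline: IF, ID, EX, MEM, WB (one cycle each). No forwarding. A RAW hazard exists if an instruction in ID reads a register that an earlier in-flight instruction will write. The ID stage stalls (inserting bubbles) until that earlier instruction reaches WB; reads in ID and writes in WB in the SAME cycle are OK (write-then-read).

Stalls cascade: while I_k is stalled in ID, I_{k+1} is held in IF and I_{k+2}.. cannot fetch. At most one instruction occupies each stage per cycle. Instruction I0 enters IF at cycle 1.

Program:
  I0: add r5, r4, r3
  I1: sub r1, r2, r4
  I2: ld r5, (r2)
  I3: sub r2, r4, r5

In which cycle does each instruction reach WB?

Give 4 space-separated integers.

I0 add r5 <- r4,r3: IF@1 ID@2 stall=0 (-) EX@3 MEM@4 WB@5
I1 sub r1 <- r2,r4: IF@2 ID@3 stall=0 (-) EX@4 MEM@5 WB@6
I2 ld r5 <- r2: IF@3 ID@4 stall=0 (-) EX@5 MEM@6 WB@7
I3 sub r2 <- r4,r5: IF@4 ID@5 stall=2 (RAW on I2.r5 (WB@7)) EX@8 MEM@9 WB@10

Answer: 5 6 7 10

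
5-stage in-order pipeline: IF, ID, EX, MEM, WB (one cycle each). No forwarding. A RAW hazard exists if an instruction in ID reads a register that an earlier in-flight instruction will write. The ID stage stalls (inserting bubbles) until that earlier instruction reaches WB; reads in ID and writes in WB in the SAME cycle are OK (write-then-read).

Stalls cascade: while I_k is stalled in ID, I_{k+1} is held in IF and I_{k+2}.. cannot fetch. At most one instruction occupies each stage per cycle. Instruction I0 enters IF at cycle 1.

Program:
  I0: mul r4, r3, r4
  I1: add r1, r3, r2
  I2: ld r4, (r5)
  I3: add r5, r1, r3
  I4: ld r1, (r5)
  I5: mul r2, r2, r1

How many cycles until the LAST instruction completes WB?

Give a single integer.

I0 mul r4 <- r3,r4: IF@1 ID@2 stall=0 (-) EX@3 MEM@4 WB@5
I1 add r1 <- r3,r2: IF@2 ID@3 stall=0 (-) EX@4 MEM@5 WB@6
I2 ld r4 <- r5: IF@3 ID@4 stall=0 (-) EX@5 MEM@6 WB@7
I3 add r5 <- r1,r3: IF@4 ID@5 stall=1 (RAW on I1.r1 (WB@6)) EX@7 MEM@8 WB@9
I4 ld r1 <- r5: IF@5 ID@7 stall=2 (RAW on I3.r5 (WB@9)) EX@10 MEM@11 WB@12
I5 mul r2 <- r2,r1: IF@7 ID@10 stall=2 (RAW on I4.r1 (WB@12)) EX@13 MEM@14 WB@15

Answer: 15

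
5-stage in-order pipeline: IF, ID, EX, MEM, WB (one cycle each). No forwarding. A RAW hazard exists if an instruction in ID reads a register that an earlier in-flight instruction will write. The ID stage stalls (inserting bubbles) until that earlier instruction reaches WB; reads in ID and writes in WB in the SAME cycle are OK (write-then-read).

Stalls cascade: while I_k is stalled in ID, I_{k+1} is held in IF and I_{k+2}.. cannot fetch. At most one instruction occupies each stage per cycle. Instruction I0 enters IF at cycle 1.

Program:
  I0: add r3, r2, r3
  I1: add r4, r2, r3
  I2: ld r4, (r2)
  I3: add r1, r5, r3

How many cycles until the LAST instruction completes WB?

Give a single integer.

Answer: 10

Derivation:
I0 add r3 <- r2,r3: IF@1 ID@2 stall=0 (-) EX@3 MEM@4 WB@5
I1 add r4 <- r2,r3: IF@2 ID@3 stall=2 (RAW on I0.r3 (WB@5)) EX@6 MEM@7 WB@8
I2 ld r4 <- r2: IF@3 ID@6 stall=0 (-) EX@7 MEM@8 WB@9
I3 add r1 <- r5,r3: IF@6 ID@7 stall=0 (-) EX@8 MEM@9 WB@10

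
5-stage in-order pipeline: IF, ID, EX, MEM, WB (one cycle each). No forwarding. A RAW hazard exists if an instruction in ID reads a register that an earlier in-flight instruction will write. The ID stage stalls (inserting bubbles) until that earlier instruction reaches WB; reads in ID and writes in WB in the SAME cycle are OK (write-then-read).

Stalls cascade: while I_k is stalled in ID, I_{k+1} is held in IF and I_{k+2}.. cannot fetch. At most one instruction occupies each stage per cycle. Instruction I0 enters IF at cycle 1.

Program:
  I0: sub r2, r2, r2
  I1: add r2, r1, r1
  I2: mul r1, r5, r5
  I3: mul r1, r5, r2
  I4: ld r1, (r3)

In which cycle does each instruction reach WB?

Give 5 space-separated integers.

I0 sub r2 <- r2,r2: IF@1 ID@2 stall=0 (-) EX@3 MEM@4 WB@5
I1 add r2 <- r1,r1: IF@2 ID@3 stall=0 (-) EX@4 MEM@5 WB@6
I2 mul r1 <- r5,r5: IF@3 ID@4 stall=0 (-) EX@5 MEM@6 WB@7
I3 mul r1 <- r5,r2: IF@4 ID@5 stall=1 (RAW on I1.r2 (WB@6)) EX@7 MEM@8 WB@9
I4 ld r1 <- r3: IF@5 ID@7 stall=0 (-) EX@8 MEM@9 WB@10

Answer: 5 6 7 9 10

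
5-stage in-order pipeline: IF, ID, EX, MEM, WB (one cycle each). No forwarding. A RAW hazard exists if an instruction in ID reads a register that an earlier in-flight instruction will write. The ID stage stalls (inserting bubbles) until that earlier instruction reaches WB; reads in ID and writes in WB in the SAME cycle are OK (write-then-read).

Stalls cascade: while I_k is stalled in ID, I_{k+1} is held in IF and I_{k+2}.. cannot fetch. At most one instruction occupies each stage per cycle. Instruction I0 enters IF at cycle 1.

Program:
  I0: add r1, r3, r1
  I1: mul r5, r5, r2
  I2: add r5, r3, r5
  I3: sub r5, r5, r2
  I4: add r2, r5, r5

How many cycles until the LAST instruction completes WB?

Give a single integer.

Answer: 15

Derivation:
I0 add r1 <- r3,r1: IF@1 ID@2 stall=0 (-) EX@3 MEM@4 WB@5
I1 mul r5 <- r5,r2: IF@2 ID@3 stall=0 (-) EX@4 MEM@5 WB@6
I2 add r5 <- r3,r5: IF@3 ID@4 stall=2 (RAW on I1.r5 (WB@6)) EX@7 MEM@8 WB@9
I3 sub r5 <- r5,r2: IF@4 ID@7 stall=2 (RAW on I2.r5 (WB@9)) EX@10 MEM@11 WB@12
I4 add r2 <- r5,r5: IF@7 ID@10 stall=2 (RAW on I3.r5 (WB@12)) EX@13 MEM@14 WB@15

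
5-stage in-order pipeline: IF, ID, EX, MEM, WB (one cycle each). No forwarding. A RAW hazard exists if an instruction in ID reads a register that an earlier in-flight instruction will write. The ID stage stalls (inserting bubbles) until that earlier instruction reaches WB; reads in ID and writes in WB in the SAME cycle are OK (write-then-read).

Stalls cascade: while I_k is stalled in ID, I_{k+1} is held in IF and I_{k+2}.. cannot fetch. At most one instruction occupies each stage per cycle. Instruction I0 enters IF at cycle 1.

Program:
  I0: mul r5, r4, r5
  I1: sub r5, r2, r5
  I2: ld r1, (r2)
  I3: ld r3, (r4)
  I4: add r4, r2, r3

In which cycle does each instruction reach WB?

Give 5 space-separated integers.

Answer: 5 8 9 10 13

Derivation:
I0 mul r5 <- r4,r5: IF@1 ID@2 stall=0 (-) EX@3 MEM@4 WB@5
I1 sub r5 <- r2,r5: IF@2 ID@3 stall=2 (RAW on I0.r5 (WB@5)) EX@6 MEM@7 WB@8
I2 ld r1 <- r2: IF@3 ID@6 stall=0 (-) EX@7 MEM@8 WB@9
I3 ld r3 <- r4: IF@6 ID@7 stall=0 (-) EX@8 MEM@9 WB@10
I4 add r4 <- r2,r3: IF@7 ID@8 stall=2 (RAW on I3.r3 (WB@10)) EX@11 MEM@12 WB@13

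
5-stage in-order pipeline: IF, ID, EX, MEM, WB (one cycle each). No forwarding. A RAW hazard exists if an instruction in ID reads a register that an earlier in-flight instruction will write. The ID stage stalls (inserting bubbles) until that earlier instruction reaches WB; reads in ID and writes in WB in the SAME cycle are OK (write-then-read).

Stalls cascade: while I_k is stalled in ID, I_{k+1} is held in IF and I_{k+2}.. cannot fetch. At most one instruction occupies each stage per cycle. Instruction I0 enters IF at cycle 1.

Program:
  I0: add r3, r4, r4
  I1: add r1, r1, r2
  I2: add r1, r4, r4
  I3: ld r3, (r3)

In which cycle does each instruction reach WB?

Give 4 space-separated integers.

Answer: 5 6 7 8

Derivation:
I0 add r3 <- r4,r4: IF@1 ID@2 stall=0 (-) EX@3 MEM@4 WB@5
I1 add r1 <- r1,r2: IF@2 ID@3 stall=0 (-) EX@4 MEM@5 WB@6
I2 add r1 <- r4,r4: IF@3 ID@4 stall=0 (-) EX@5 MEM@6 WB@7
I3 ld r3 <- r3: IF@4 ID@5 stall=0 (-) EX@6 MEM@7 WB@8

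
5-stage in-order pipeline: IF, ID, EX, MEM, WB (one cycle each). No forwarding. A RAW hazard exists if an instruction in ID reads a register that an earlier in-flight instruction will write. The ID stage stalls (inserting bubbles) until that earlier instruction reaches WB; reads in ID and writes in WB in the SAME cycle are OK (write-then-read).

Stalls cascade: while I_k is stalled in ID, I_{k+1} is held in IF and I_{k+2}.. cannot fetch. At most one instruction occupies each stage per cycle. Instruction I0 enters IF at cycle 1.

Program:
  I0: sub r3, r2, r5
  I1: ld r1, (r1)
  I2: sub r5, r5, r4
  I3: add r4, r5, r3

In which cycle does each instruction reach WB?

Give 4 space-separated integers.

Answer: 5 6 7 10

Derivation:
I0 sub r3 <- r2,r5: IF@1 ID@2 stall=0 (-) EX@3 MEM@4 WB@5
I1 ld r1 <- r1: IF@2 ID@3 stall=0 (-) EX@4 MEM@5 WB@6
I2 sub r5 <- r5,r4: IF@3 ID@4 stall=0 (-) EX@5 MEM@6 WB@7
I3 add r4 <- r5,r3: IF@4 ID@5 stall=2 (RAW on I2.r5 (WB@7)) EX@8 MEM@9 WB@10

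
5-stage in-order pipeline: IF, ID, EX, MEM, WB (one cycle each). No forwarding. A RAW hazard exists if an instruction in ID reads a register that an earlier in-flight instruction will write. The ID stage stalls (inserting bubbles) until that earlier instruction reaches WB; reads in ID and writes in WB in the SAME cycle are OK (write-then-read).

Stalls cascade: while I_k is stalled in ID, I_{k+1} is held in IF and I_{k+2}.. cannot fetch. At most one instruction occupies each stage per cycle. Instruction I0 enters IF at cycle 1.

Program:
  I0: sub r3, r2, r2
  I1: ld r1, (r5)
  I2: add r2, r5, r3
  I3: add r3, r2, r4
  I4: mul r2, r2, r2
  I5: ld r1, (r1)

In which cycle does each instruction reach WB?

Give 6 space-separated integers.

Answer: 5 6 8 11 12 13

Derivation:
I0 sub r3 <- r2,r2: IF@1 ID@2 stall=0 (-) EX@3 MEM@4 WB@5
I1 ld r1 <- r5: IF@2 ID@3 stall=0 (-) EX@4 MEM@5 WB@6
I2 add r2 <- r5,r3: IF@3 ID@4 stall=1 (RAW on I0.r3 (WB@5)) EX@6 MEM@7 WB@8
I3 add r3 <- r2,r4: IF@4 ID@6 stall=2 (RAW on I2.r2 (WB@8)) EX@9 MEM@10 WB@11
I4 mul r2 <- r2,r2: IF@6 ID@9 stall=0 (-) EX@10 MEM@11 WB@12
I5 ld r1 <- r1: IF@9 ID@10 stall=0 (-) EX@11 MEM@12 WB@13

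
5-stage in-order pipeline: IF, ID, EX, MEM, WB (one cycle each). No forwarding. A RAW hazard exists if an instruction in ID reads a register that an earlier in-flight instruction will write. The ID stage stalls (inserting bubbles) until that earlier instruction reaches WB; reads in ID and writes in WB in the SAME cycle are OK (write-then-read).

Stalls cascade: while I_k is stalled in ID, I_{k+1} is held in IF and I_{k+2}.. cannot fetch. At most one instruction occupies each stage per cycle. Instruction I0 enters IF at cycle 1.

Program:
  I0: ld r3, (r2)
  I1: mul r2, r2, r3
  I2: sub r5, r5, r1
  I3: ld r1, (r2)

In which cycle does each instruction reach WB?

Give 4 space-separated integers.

I0 ld r3 <- r2: IF@1 ID@2 stall=0 (-) EX@3 MEM@4 WB@5
I1 mul r2 <- r2,r3: IF@2 ID@3 stall=2 (RAW on I0.r3 (WB@5)) EX@6 MEM@7 WB@8
I2 sub r5 <- r5,r1: IF@3 ID@6 stall=0 (-) EX@7 MEM@8 WB@9
I3 ld r1 <- r2: IF@6 ID@7 stall=1 (RAW on I1.r2 (WB@8)) EX@9 MEM@10 WB@11

Answer: 5 8 9 11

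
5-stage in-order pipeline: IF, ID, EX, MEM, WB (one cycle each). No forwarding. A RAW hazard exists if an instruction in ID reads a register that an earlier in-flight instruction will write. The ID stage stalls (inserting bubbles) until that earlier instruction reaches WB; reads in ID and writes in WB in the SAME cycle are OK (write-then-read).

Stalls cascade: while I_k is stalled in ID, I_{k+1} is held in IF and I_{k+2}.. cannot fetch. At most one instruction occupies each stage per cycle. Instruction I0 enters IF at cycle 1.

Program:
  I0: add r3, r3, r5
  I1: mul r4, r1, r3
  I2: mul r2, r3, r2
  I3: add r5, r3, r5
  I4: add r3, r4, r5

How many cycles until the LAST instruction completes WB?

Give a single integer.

I0 add r3 <- r3,r5: IF@1 ID@2 stall=0 (-) EX@3 MEM@4 WB@5
I1 mul r4 <- r1,r3: IF@2 ID@3 stall=2 (RAW on I0.r3 (WB@5)) EX@6 MEM@7 WB@8
I2 mul r2 <- r3,r2: IF@3 ID@6 stall=0 (-) EX@7 MEM@8 WB@9
I3 add r5 <- r3,r5: IF@6 ID@7 stall=0 (-) EX@8 MEM@9 WB@10
I4 add r3 <- r4,r5: IF@7 ID@8 stall=2 (RAW on I3.r5 (WB@10)) EX@11 MEM@12 WB@13

Answer: 13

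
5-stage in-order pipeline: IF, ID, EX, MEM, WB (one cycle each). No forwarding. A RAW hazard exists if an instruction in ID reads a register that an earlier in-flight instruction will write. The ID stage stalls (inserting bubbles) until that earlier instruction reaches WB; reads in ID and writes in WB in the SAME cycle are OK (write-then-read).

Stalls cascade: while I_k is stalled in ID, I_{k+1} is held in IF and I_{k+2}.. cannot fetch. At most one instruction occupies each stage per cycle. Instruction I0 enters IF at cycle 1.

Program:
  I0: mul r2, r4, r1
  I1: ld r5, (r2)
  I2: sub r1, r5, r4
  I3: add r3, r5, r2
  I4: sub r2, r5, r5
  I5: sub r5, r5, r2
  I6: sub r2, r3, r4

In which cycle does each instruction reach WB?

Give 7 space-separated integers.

Answer: 5 8 11 12 13 16 17

Derivation:
I0 mul r2 <- r4,r1: IF@1 ID@2 stall=0 (-) EX@3 MEM@4 WB@5
I1 ld r5 <- r2: IF@2 ID@3 stall=2 (RAW on I0.r2 (WB@5)) EX@6 MEM@7 WB@8
I2 sub r1 <- r5,r4: IF@3 ID@6 stall=2 (RAW on I1.r5 (WB@8)) EX@9 MEM@10 WB@11
I3 add r3 <- r5,r2: IF@6 ID@9 stall=0 (-) EX@10 MEM@11 WB@12
I4 sub r2 <- r5,r5: IF@9 ID@10 stall=0 (-) EX@11 MEM@12 WB@13
I5 sub r5 <- r5,r2: IF@10 ID@11 stall=2 (RAW on I4.r2 (WB@13)) EX@14 MEM@15 WB@16
I6 sub r2 <- r3,r4: IF@11 ID@14 stall=0 (-) EX@15 MEM@16 WB@17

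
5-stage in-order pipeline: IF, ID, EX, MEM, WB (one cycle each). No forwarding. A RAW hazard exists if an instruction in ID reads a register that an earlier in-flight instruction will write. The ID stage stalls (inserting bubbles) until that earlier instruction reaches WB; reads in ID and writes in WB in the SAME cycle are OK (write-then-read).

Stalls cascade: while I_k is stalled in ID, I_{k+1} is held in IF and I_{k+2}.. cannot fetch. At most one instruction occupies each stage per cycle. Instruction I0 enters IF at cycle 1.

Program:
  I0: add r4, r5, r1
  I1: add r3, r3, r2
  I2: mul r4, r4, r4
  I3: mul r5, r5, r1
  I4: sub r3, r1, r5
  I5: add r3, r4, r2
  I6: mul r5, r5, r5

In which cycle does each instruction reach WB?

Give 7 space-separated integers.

Answer: 5 6 8 9 12 13 14

Derivation:
I0 add r4 <- r5,r1: IF@1 ID@2 stall=0 (-) EX@3 MEM@4 WB@5
I1 add r3 <- r3,r2: IF@2 ID@3 stall=0 (-) EX@4 MEM@5 WB@6
I2 mul r4 <- r4,r4: IF@3 ID@4 stall=1 (RAW on I0.r4 (WB@5)) EX@6 MEM@7 WB@8
I3 mul r5 <- r5,r1: IF@4 ID@6 stall=0 (-) EX@7 MEM@8 WB@9
I4 sub r3 <- r1,r5: IF@6 ID@7 stall=2 (RAW on I3.r5 (WB@9)) EX@10 MEM@11 WB@12
I5 add r3 <- r4,r2: IF@7 ID@10 stall=0 (-) EX@11 MEM@12 WB@13
I6 mul r5 <- r5,r5: IF@10 ID@11 stall=0 (-) EX@12 MEM@13 WB@14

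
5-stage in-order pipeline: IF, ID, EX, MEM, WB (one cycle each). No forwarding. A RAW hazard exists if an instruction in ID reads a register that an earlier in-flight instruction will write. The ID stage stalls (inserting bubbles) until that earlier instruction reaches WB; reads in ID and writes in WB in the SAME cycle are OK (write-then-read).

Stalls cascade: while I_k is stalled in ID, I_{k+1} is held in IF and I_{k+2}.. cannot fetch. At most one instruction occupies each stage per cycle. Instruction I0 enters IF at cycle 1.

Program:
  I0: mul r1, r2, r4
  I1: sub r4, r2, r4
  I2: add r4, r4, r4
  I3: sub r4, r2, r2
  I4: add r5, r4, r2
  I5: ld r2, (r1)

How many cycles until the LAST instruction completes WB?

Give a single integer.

Answer: 14

Derivation:
I0 mul r1 <- r2,r4: IF@1 ID@2 stall=0 (-) EX@3 MEM@4 WB@5
I1 sub r4 <- r2,r4: IF@2 ID@3 stall=0 (-) EX@4 MEM@5 WB@6
I2 add r4 <- r4,r4: IF@3 ID@4 stall=2 (RAW on I1.r4 (WB@6)) EX@7 MEM@8 WB@9
I3 sub r4 <- r2,r2: IF@4 ID@7 stall=0 (-) EX@8 MEM@9 WB@10
I4 add r5 <- r4,r2: IF@7 ID@8 stall=2 (RAW on I3.r4 (WB@10)) EX@11 MEM@12 WB@13
I5 ld r2 <- r1: IF@8 ID@11 stall=0 (-) EX@12 MEM@13 WB@14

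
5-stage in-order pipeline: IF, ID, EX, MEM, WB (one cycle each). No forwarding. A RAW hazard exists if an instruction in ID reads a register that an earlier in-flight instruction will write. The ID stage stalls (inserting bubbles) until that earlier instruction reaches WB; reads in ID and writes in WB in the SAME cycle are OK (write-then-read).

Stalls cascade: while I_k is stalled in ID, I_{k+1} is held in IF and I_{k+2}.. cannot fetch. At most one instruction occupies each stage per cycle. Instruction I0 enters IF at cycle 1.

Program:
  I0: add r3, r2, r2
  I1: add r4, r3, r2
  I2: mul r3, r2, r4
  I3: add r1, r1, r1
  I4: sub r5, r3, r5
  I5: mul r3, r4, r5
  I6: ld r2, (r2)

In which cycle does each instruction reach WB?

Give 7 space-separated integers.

I0 add r3 <- r2,r2: IF@1 ID@2 stall=0 (-) EX@3 MEM@4 WB@5
I1 add r4 <- r3,r2: IF@2 ID@3 stall=2 (RAW on I0.r3 (WB@5)) EX@6 MEM@7 WB@8
I2 mul r3 <- r2,r4: IF@3 ID@6 stall=2 (RAW on I1.r4 (WB@8)) EX@9 MEM@10 WB@11
I3 add r1 <- r1,r1: IF@6 ID@9 stall=0 (-) EX@10 MEM@11 WB@12
I4 sub r5 <- r3,r5: IF@9 ID@10 stall=1 (RAW on I2.r3 (WB@11)) EX@12 MEM@13 WB@14
I5 mul r3 <- r4,r5: IF@10 ID@12 stall=2 (RAW on I4.r5 (WB@14)) EX@15 MEM@16 WB@17
I6 ld r2 <- r2: IF@12 ID@15 stall=0 (-) EX@16 MEM@17 WB@18

Answer: 5 8 11 12 14 17 18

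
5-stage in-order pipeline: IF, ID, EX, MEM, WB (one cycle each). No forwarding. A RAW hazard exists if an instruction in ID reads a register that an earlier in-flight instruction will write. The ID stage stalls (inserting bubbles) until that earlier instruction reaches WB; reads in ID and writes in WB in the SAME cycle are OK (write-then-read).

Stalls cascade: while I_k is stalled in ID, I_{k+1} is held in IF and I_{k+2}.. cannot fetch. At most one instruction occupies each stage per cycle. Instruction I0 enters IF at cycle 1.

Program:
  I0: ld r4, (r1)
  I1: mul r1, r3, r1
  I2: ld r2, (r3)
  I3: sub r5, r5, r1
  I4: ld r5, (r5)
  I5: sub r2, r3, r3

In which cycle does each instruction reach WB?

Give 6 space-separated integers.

I0 ld r4 <- r1: IF@1 ID@2 stall=0 (-) EX@3 MEM@4 WB@5
I1 mul r1 <- r3,r1: IF@2 ID@3 stall=0 (-) EX@4 MEM@5 WB@6
I2 ld r2 <- r3: IF@3 ID@4 stall=0 (-) EX@5 MEM@6 WB@7
I3 sub r5 <- r5,r1: IF@4 ID@5 stall=1 (RAW on I1.r1 (WB@6)) EX@7 MEM@8 WB@9
I4 ld r5 <- r5: IF@5 ID@7 stall=2 (RAW on I3.r5 (WB@9)) EX@10 MEM@11 WB@12
I5 sub r2 <- r3,r3: IF@7 ID@10 stall=0 (-) EX@11 MEM@12 WB@13

Answer: 5 6 7 9 12 13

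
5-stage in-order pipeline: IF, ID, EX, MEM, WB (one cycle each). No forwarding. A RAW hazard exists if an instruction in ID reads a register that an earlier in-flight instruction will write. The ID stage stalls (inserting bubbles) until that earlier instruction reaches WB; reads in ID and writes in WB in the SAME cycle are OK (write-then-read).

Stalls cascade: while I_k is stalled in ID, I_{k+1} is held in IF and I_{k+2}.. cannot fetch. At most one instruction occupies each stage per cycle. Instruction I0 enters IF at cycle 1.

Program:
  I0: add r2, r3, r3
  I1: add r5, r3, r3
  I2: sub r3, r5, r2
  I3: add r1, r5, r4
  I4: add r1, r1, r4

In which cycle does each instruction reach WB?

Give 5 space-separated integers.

Answer: 5 6 9 10 13

Derivation:
I0 add r2 <- r3,r3: IF@1 ID@2 stall=0 (-) EX@3 MEM@4 WB@5
I1 add r5 <- r3,r3: IF@2 ID@3 stall=0 (-) EX@4 MEM@5 WB@6
I2 sub r3 <- r5,r2: IF@3 ID@4 stall=2 (RAW on I1.r5 (WB@6)) EX@7 MEM@8 WB@9
I3 add r1 <- r5,r4: IF@4 ID@7 stall=0 (-) EX@8 MEM@9 WB@10
I4 add r1 <- r1,r4: IF@7 ID@8 stall=2 (RAW on I3.r1 (WB@10)) EX@11 MEM@12 WB@13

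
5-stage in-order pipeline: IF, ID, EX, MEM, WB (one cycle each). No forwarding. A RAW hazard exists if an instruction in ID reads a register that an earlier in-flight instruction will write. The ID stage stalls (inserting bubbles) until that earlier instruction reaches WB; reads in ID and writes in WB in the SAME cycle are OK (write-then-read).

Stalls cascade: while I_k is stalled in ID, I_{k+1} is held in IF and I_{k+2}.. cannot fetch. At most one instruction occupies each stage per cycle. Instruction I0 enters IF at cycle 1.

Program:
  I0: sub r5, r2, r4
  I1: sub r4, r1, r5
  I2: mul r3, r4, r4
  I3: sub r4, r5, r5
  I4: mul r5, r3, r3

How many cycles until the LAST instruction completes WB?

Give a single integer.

I0 sub r5 <- r2,r4: IF@1 ID@2 stall=0 (-) EX@3 MEM@4 WB@5
I1 sub r4 <- r1,r5: IF@2 ID@3 stall=2 (RAW on I0.r5 (WB@5)) EX@6 MEM@7 WB@8
I2 mul r3 <- r4,r4: IF@3 ID@6 stall=2 (RAW on I1.r4 (WB@8)) EX@9 MEM@10 WB@11
I3 sub r4 <- r5,r5: IF@6 ID@9 stall=0 (-) EX@10 MEM@11 WB@12
I4 mul r5 <- r3,r3: IF@9 ID@10 stall=1 (RAW on I2.r3 (WB@11)) EX@12 MEM@13 WB@14

Answer: 14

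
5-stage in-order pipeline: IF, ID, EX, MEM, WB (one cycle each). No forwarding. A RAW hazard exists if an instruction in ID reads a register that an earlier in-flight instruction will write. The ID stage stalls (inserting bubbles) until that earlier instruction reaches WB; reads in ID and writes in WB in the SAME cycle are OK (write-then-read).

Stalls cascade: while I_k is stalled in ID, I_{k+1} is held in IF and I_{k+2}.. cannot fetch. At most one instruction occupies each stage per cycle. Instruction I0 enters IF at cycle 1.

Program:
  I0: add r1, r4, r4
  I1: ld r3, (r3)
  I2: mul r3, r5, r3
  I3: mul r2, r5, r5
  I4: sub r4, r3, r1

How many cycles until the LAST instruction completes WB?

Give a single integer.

Answer: 12

Derivation:
I0 add r1 <- r4,r4: IF@1 ID@2 stall=0 (-) EX@3 MEM@4 WB@5
I1 ld r3 <- r3: IF@2 ID@3 stall=0 (-) EX@4 MEM@5 WB@6
I2 mul r3 <- r5,r3: IF@3 ID@4 stall=2 (RAW on I1.r3 (WB@6)) EX@7 MEM@8 WB@9
I3 mul r2 <- r5,r5: IF@4 ID@7 stall=0 (-) EX@8 MEM@9 WB@10
I4 sub r4 <- r3,r1: IF@7 ID@8 stall=1 (RAW on I2.r3 (WB@9)) EX@10 MEM@11 WB@12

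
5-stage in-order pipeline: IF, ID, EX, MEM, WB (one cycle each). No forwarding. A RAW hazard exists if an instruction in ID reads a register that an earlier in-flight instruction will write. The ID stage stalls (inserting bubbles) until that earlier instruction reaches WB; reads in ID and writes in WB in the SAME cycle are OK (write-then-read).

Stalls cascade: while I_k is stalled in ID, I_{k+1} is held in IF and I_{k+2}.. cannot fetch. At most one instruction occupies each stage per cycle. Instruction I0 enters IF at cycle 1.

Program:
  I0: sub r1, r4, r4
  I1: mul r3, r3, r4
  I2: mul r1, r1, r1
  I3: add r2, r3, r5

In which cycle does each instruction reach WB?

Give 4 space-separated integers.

Answer: 5 6 8 9

Derivation:
I0 sub r1 <- r4,r4: IF@1 ID@2 stall=0 (-) EX@3 MEM@4 WB@5
I1 mul r3 <- r3,r4: IF@2 ID@3 stall=0 (-) EX@4 MEM@5 WB@6
I2 mul r1 <- r1,r1: IF@3 ID@4 stall=1 (RAW on I0.r1 (WB@5)) EX@6 MEM@7 WB@8
I3 add r2 <- r3,r5: IF@4 ID@6 stall=0 (-) EX@7 MEM@8 WB@9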